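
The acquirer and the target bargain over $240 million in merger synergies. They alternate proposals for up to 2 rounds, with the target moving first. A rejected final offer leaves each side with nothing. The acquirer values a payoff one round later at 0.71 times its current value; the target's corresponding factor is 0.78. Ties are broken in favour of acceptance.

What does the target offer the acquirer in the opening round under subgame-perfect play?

170.4

Round 2 (the acquirer proposes): the target will accept anything ≥ 0, so the acquirer offers 0 and keeps 240.
Round 1 (the target proposes): the acquirer can get 240 next round, worth 0.71 × 240 = 170.4 now; the target offers that and keeps 69.6.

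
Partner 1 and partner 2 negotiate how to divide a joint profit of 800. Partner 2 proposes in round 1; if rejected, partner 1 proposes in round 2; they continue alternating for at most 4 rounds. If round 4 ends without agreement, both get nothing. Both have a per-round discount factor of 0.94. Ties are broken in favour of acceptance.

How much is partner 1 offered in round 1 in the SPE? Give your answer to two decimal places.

709.59

Round 4 (partner 1 proposes): partner 2 will accept anything ≥ 0, so partner 1 offers 0 and keeps 800.
Round 3 (partner 2 proposes): partner 1 can get 800 next round, worth 0.94 × 800 = 752 now. Partner 2 offers 752 and keeps 800 − 752 = 48.
Round 2 (partner 1 proposes): partner 2 can get 48 next round, worth 0.94 × 48 = 45.12 now; partner 1 offers that and keeps 754.88.
Round 1 (partner 2 proposes): partner 1 can get 754.88 next round, worth 0.94 × 754.88 = 709.5872 now, so partner 2 offers 709.5872, keeping 90.4128.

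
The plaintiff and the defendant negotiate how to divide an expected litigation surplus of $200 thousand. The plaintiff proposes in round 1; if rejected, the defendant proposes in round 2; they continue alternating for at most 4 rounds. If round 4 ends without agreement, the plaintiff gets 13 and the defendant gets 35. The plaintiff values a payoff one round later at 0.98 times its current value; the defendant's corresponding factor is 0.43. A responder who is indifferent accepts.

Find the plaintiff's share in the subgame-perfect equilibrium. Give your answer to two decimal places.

Round 4 (the defendant proposes): the plaintiff gets 13 if talks fail, so the defendant offers 13 and keeps 187.
Round 3 (the plaintiff proposes): the defendant can get 187 next round, worth 0.43 × 187 = 80.41 now. The plaintiff offers 80.41 and keeps 200 − 80.41 = 119.59.
Round 2 (the defendant proposes): the plaintiff can get 119.59 next round, worth 0.98 × 119.59 = 117.1982 now. The defendant offers 117.1982 and keeps 200 − 117.1982 = 82.8018.
Round 1 (the plaintiff proposes): the defendant can get 82.8018 next round, worth 0.43 × 82.8018 = 35.604774 now; the plaintiff offers that and keeps 164.395226.

164.40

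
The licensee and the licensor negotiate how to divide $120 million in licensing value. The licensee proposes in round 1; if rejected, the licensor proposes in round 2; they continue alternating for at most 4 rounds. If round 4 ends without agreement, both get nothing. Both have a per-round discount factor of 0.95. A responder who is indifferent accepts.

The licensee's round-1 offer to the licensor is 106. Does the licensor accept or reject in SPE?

Round 4 (the licensor proposes): the licensee will accept anything ≥ 0, so the licensor offers 0 and keeps 120.
Round 3 (the licensee proposes): the licensor can get 120 next round, worth 0.95 × 120 = 114 now; the licensee offers that and keeps 6.
Round 2 (the licensor proposes): the licensee can get 6 next round, worth 0.95 × 6 = 5.7 now, so the licensor offers 5.7, keeping 114.3.
So by rejecting in round 1, the licensor gets 114.3 next round, worth 0.95 × 114.3 = 108.585 now.
Offer 106 < 108.585, so the licensor rejects.

Reject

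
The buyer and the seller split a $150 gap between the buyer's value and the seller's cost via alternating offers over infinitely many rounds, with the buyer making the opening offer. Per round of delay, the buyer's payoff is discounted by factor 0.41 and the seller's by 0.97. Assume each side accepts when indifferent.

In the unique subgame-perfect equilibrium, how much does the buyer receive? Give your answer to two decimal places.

In a stationary SPE each proposer offers the other exactly their discounted continuation value.
If the buyer keeps x when proposing and the seller keeps y when proposing, then x = 150 − 0.97y and y = 150 − 0.41x.
Solving: x = 150(1 − 0.97) / (1 − 0.41·0.97) = 4.5 / 0.6023 ≈ 7.4714.
The seller gets 150 − 7.4714 ≈ 142.5286.

7.47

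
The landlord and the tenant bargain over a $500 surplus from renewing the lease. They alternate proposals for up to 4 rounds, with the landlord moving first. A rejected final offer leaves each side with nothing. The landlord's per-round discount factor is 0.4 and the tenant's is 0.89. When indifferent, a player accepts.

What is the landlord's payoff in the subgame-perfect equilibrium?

Round 4 (the tenant proposes): the landlord will accept anything ≥ 0, so the tenant offers 0 and keeps 500.
Round 3 (the landlord proposes): the tenant can get 500 next round, worth 0.89 × 500 = 445 now, so the landlord offers 445, keeping 55.
Round 2 (the tenant proposes): the landlord can get 55 next round, worth 0.4 × 55 = 22 now. The tenant offers 22 and keeps 500 − 22 = 478.
Round 1 (the landlord proposes): the tenant can get 478 next round, worth 0.89 × 478 = 425.42 now; the landlord offers that and keeps 74.58.

74.58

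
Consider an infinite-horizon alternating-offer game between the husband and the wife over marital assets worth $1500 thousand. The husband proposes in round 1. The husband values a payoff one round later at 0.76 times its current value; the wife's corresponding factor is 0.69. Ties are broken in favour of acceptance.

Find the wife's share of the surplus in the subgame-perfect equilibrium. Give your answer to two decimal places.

In a stationary SPE each proposer offers the other exactly their discounted continuation value.
If the husband keeps x when proposing and the wife keeps y when proposing, then x = 1500 − 0.69y and y = 1500 − 0.76x.
Solving: x = 1500(1 − 0.69) / (1 − 0.76·0.69) = 465 / 0.4756 ≈ 977.7124.
The wife gets 1500 − 977.7124 ≈ 522.2876.

522.29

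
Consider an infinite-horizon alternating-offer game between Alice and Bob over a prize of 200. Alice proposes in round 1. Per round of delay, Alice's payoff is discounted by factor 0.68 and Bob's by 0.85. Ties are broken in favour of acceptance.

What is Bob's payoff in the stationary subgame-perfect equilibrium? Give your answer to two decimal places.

Let x be Alice's share when Alice proposes and y be Bob's share when Bob proposes.
Bob accepts iff offered ≥ 0.85·y, so x = 200 − 0.85y. Symmetrically y = 200 − 0.68x.
Substituting: x = 200 − 0.85(200 − 0.68x), giving x(1 − 0.68·0.85) = 200(1 − 0.85).
So x = 200 × 0.15 / 0.422 ≈ 71.0900, and Bob receives 200 − x ≈ 128.9100.

128.91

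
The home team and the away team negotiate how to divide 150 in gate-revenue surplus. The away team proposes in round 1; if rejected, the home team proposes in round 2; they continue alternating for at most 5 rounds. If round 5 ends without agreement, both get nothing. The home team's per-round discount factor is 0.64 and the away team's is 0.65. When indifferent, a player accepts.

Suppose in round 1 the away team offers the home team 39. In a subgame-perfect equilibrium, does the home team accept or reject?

Work out the home team's continuation value if the offer is rejected.
Round 5 (the away team proposes): the home team will accept anything ≥ 0, so the away team offers 0 and keeps 150.
Round 4 (the home team proposes): the away team can get 150 next round, worth 0.65 × 150 = 97.5 now, so the home team offers 97.5, keeping 52.5.
Round 3 (the away team proposes): the home team can get 52.5 next round, worth 0.64 × 52.5 = 33.6 now; the away team offers that and keeps 116.4.
Round 2 (the home team proposes): the away team can get 116.4 next round, worth 0.65 × 116.4 = 75.66 now, so the home team offers 75.66, keeping 74.34.
So by rejecting in round 1, the home team gets 74.34 next round, worth 0.64 × 74.34 = 47.5776 now.
Offer 39 < 47.5776, so the home team rejects.

Reject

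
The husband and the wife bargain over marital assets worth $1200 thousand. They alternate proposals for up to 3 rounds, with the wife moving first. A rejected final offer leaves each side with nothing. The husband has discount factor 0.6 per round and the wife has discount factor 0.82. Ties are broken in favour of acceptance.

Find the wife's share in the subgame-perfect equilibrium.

Round 3 (the wife proposes): the husband will accept anything ≥ 0, so the wife offers 0 and keeps 1200.
Round 2 (the husband proposes): the wife can get 1200 next round, worth 0.82 × 1200 = 984 now, so the husband offers 984, keeping 216.
Round 1 (the wife proposes): the husband can get 216 next round, worth 0.6 × 216 = 129.6 now. The wife offers 129.6 and keeps 1200 − 129.6 = 1070.4.

1070.4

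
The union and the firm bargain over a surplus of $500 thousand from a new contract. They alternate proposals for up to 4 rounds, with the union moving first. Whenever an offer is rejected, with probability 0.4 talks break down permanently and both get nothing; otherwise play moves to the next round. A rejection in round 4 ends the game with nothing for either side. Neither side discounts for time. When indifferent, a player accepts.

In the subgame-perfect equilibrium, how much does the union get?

By backward induction:
Round 4 (the firm proposes): rejection yields 0 for the union; the firm offers 0 and keeps 500.
Round 3 (the union proposes): rejecting gives the firm an expected 0.6 × 500 = 300, so the union offers 300, keeping 200.
Round 2 (the firm proposes): rejecting gives the union an expected 0.6 × 200 = 120; the firm offers that and keeps 380.
Round 1 (the union proposes): rejecting gives the firm an expected 0.6 × 380 = 228; the union offers that and keeps 272.

272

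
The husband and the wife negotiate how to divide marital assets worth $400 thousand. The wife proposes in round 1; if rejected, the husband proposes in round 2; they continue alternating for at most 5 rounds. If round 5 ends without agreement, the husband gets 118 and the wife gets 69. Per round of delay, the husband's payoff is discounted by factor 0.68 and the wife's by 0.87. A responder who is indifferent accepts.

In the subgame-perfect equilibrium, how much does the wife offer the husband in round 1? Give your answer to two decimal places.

Round 5 (the wife proposes): the husband gets 118 if talks fail, so the wife offers 118 and keeps 282.
Round 4 (the husband proposes): the wife can get 282 next round, worth 0.87 × 282 = 245.34 now, so the husband offers 245.34, keeping 154.66.
Round 3 (the wife proposes): the husband can get 154.66 next round, worth 0.68 × 154.66 = 105.1688 now; the wife offers that and keeps 294.8312.
Round 2 (the husband proposes): the wife can get 294.8312 next round, worth 0.87 × 294.8312 = 256.503144 now; the husband offers that and keeps 143.496856.
Round 1 (the wife proposes): the husband can get 143.496856 next round, worth 0.68 × 143.496856 = 97.57786208 now; the wife offers that and keeps 302.42213792.

97.58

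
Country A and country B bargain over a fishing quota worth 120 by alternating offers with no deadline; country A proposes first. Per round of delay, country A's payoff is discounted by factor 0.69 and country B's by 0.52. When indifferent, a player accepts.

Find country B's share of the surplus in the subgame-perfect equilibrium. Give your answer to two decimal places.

30.17

In a stationary SPE each proposer offers the other exactly their discounted continuation value.
If country A keeps x when proposing and country B keeps y when proposing, then x = 120 − 0.52y and y = 120 − 0.69x.
Solving: x = 120(1 − 0.52) / (1 − 0.69·0.52) = 57.6 / 0.6412 ≈ 89.8316.
Country B gets 120 − 89.8316 ≈ 30.1684.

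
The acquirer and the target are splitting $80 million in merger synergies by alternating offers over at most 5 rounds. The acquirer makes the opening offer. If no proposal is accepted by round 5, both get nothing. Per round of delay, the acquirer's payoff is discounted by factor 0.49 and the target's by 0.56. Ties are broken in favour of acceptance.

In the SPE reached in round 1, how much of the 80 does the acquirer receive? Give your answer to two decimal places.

Round 5 (the acquirer proposes): rejection yields 0 for the target; the acquirer offers 0 and keeps 80.
Round 4 (the target proposes): the acquirer can get 80 next round, worth 0.49 × 80 = 39.2 now, so the target offers 39.2, keeping 40.8.
Round 3 (the acquirer proposes): the target can get 40.8 next round, worth 0.56 × 40.8 = 22.848 now; the acquirer offers that and keeps 57.152.
Round 2 (the target proposes): the acquirer can get 57.152 next round, worth 0.49 × 57.152 = 28.00448 now; the target offers that and keeps 51.99552.
Round 1 (the acquirer proposes): the target can get 51.99552 next round, worth 0.56 × 51.99552 = 29.1174912 now; the acquirer offers that and keeps 50.8825088.

50.88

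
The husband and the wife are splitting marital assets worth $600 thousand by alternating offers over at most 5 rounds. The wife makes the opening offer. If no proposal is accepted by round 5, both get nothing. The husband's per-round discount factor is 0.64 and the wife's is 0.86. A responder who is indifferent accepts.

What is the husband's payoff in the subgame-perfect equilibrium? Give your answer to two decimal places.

Round 5 (the wife proposes): the husband will accept anything ≥ 0, so the wife offers 0 and keeps 600.
Round 4 (the husband proposes): the wife can get 600 next round, worth 0.86 × 600 = 516 now; the husband offers that and keeps 84.
Round 3 (the wife proposes): the husband can get 84 next round, worth 0.64 × 84 = 53.76 now; the wife offers that and keeps 546.24.
Round 2 (the husband proposes): the wife can get 546.24 next round, worth 0.86 × 546.24 = 469.7664 now; the husband offers that and keeps 130.2336.
Round 1 (the wife proposes): the husband can get 130.2336 next round, worth 0.64 × 130.2336 = 83.349504 now, so the wife offers 83.349504, keeping 516.650496.

83.35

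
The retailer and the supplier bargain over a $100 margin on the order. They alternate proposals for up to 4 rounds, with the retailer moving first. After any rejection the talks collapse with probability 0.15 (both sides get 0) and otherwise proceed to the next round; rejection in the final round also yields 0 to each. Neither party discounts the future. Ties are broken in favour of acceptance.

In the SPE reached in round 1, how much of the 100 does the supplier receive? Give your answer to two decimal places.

Round 4 (the supplier proposes): the retailer will accept anything ≥ 0, so the supplier offers 0 and keeps 100.
Round 3 (the retailer proposes): rejecting gives the supplier an expected 0.85 × 100 = 85, so the retailer offers 85, keeping 15.
Round 2 (the supplier proposes): rejecting gives the retailer an expected 0.85 × 15 = 12.75; the supplier offers that and keeps 87.25.
Round 1 (the retailer proposes): rejecting gives the supplier an expected 0.85 × 87.25 = 74.1625, so the retailer offers 74.1625, keeping 25.8375.

74.16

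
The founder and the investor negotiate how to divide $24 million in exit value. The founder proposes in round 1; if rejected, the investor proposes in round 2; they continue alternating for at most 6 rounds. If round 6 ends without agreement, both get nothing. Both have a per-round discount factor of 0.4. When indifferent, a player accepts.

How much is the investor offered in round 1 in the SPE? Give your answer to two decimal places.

Round 6 (the investor proposes): rejection yields 0 for the founder; the investor offers 0 and keeps 24.
Round 5 (the founder proposes): the investor can get 24 next round, worth 0.4 × 24 = 9.6 now; the founder offers that and keeps 14.4.
Round 4 (the investor proposes): the founder can get 14.4 next round, worth 0.4 × 14.4 = 5.76 now, so the investor offers 5.76, keeping 18.24.
Round 3 (the founder proposes): the investor can get 18.24 next round, worth 0.4 × 18.24 = 7.296 now, so the founder offers 7.296, keeping 16.704.
Round 2 (the investor proposes): the founder can get 16.704 next round, worth 0.4 × 16.704 = 6.6816 now. The investor offers 6.6816 and keeps 24 − 6.6816 = 17.3184.
Round 1 (the founder proposes): the investor can get 17.3184 next round, worth 0.4 × 17.3184 = 6.92736 now. The founder offers 6.92736 and keeps 24 − 6.92736 = 17.07264.

6.93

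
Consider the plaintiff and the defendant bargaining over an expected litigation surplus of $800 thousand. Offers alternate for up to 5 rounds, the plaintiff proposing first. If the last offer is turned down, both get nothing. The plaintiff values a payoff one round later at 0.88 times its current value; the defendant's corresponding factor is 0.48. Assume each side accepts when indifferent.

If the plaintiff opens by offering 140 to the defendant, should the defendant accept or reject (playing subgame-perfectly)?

Round 5 (the plaintiff proposes): rejection yields 0 for the defendant; the plaintiff offers 0 and keeps 800.
Round 4 (the defendant proposes): the plaintiff can get 800 next round, worth 0.88 × 800 = 704 now, so the defendant offers 704, keeping 96.
Round 3 (the plaintiff proposes): the defendant can get 96 next round, worth 0.48 × 96 = 46.08 now. The plaintiff offers 46.08 and keeps 800 − 46.08 = 753.92.
Round 2 (the defendant proposes): the plaintiff can get 753.92 next round, worth 0.88 × 753.92 = 663.4496 now. The defendant offers 663.4496 and keeps 800 − 663.4496 = 136.5504.
So by rejecting in round 1, the defendant gets 136.5504 next round, worth 0.48 × 136.5504 = 65.544192 now.
Offer 140 ≥ 65.544192, so the defendant accepts.

Accept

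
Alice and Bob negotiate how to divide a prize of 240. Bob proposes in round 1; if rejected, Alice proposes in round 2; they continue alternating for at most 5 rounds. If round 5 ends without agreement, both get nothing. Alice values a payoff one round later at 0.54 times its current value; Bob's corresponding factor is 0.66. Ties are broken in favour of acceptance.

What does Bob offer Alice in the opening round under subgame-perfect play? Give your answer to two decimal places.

59.77

Work backward from the last round.
Round 5 (Bob proposes): rejection yields 0 for Alice; Bob offers 0 and keeps 240.
Round 4 (Alice proposes): Bob can get 240 next round, worth 0.66 × 240 = 158.4 now; Alice offers that and keeps 81.6.
Round 3 (Bob proposes): Alice can get 81.6 next round, worth 0.54 × 81.6 = 44.064 now, so Bob offers 44.064, keeping 195.936.
Round 2 (Alice proposes): Bob can get 195.936 next round, worth 0.66 × 195.936 = 129.31776 now, so Alice offers 129.31776, keeping 110.68224.
Round 1 (Bob proposes): Alice can get 110.68224 next round, worth 0.54 × 110.68224 = 59.7684096 now; Bob offers that and keeps 180.2315904.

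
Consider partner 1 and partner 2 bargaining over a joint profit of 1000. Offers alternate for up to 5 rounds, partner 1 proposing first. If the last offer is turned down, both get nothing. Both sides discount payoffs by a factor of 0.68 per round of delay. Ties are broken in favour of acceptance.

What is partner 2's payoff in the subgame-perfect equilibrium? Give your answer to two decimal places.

Round 5 (partner 1 proposes): rejection yields 0 for partner 2; partner 1 offers 0 and keeps 1000.
Round 4 (partner 2 proposes): partner 1 can get 1000 next round, worth 0.68 × 1000 = 680 now, so partner 2 offers 680, keeping 320.
Round 3 (partner 1 proposes): partner 2 can get 320 next round, worth 0.68 × 320 = 217.6 now, so partner 1 offers 217.6, keeping 782.4.
Round 2 (partner 2 proposes): partner 1 can get 782.4 next round, worth 0.68 × 782.4 = 532.032 now. Partner 2 offers 532.032 and keeps 1000 − 532.032 = 467.968.
Round 1 (partner 1 proposes): partner 2 can get 467.968 next round, worth 0.68 × 467.968 = 318.21824 now; partner 1 offers that and keeps 681.78176.

318.22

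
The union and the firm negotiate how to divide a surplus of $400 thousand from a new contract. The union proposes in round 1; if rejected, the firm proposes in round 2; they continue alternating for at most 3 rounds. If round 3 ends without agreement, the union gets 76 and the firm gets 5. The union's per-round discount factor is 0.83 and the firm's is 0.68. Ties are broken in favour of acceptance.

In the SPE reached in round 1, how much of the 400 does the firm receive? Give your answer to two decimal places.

49.06

Work backward from the last round.
Round 3 (the union proposes): the firm gets 5 if talks fail, so the union offers 5 and keeps 395.
Round 2 (the firm proposes): the union can get 395 next round, worth 0.83 × 395 = 327.85 now, so the firm offers 327.85, keeping 72.15.
Round 1 (the union proposes): the firm can get 72.15 next round, worth 0.68 × 72.15 = 49.062 now. The union offers 49.062 and keeps 400 − 49.062 = 350.938.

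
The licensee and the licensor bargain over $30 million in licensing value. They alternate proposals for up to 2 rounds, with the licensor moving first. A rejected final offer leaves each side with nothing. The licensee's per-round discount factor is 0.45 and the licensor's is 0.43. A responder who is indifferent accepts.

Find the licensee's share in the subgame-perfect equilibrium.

Round 2 (the licensee proposes): the licensor will accept anything ≥ 0, so the licensee offers 0 and keeps 30.
Round 1 (the licensor proposes): the licensee can get 30 next round, worth 0.45 × 30 = 13.5 now. The licensor offers 13.5 and keeps 30 − 13.5 = 16.5.

13.5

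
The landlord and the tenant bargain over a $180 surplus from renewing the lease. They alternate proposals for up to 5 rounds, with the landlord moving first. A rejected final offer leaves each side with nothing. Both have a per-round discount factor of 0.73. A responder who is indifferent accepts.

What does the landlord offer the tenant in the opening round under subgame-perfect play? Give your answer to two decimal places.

54.38

Round 5 (the landlord proposes): rejection yields 0 for the tenant; the landlord offers 0 and keeps 180.
Round 4 (the tenant proposes): the landlord can get 180 next round, worth 0.73 × 180 = 131.4 now. The tenant offers 131.4 and keeps 180 − 131.4 = 48.6.
Round 3 (the landlord proposes): the tenant can get 48.6 next round, worth 0.73 × 48.6 = 35.478 now, so the landlord offers 35.478, keeping 144.522.
Round 2 (the tenant proposes): the landlord can get 144.522 next round, worth 0.73 × 144.522 = 105.50106 now; the tenant offers that and keeps 74.49894.
Round 1 (the landlord proposes): the tenant can get 74.49894 next round, worth 0.73 × 74.49894 = 54.3842262 now, so the landlord offers 54.3842262, keeping 125.6157738.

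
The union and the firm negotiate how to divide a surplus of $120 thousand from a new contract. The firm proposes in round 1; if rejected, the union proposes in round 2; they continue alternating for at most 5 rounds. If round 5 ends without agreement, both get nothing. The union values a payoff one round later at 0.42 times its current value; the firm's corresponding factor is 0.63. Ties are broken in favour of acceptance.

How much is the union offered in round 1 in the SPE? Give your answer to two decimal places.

23.58

Round 5 (the firm proposes): rejection yields 0 for the union; the firm offers 0 and keeps 120.
Round 4 (the union proposes): the firm can get 120 next round, worth 0.63 × 120 = 75.6 now. The union offers 75.6 and keeps 120 − 75.6 = 44.4.
Round 3 (the firm proposes): the union can get 44.4 next round, worth 0.42 × 44.4 = 18.648 now, so the firm offers 18.648, keeping 101.352.
Round 2 (the union proposes): the firm can get 101.352 next round, worth 0.63 × 101.352 = 63.85176 now. The union offers 63.85176 and keeps 120 − 63.85176 = 56.14824.
Round 1 (the firm proposes): the union can get 56.14824 next round, worth 0.42 × 56.14824 = 23.5822608 now, so the firm offers 23.5822608, keeping 96.4177392.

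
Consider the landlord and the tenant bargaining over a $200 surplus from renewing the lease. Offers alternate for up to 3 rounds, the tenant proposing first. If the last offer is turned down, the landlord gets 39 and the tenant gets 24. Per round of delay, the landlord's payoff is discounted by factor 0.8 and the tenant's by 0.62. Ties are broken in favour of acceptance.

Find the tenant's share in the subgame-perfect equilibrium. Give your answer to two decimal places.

119.86

Work backward from the last round.
Round 3 (the tenant proposes): the landlord gets 39 if talks fail, so the tenant offers 39 and keeps 161.
Round 2 (the landlord proposes): the tenant can get 161 next round, worth 0.62 × 161 = 99.82 now, so the landlord offers 99.82, keeping 100.18.
Round 1 (the tenant proposes): the landlord can get 100.18 next round, worth 0.8 × 100.18 = 80.144 now; the tenant offers that and keeps 119.856.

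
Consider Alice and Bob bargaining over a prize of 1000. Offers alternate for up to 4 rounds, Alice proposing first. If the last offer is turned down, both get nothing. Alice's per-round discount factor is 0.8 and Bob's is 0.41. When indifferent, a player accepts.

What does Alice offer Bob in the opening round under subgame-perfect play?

216.48

Round 4 (Bob proposes): Alice will accept anything ≥ 0, so Bob offers 0 and keeps 1000.
Round 3 (Alice proposes): Bob can get 1000 next round, worth 0.41 × 1000 = 410 now. Alice offers 410 and keeps 1000 − 410 = 590.
Round 2 (Bob proposes): Alice can get 590 next round, worth 0.8 × 590 = 472 now, so Bob offers 472, keeping 528.
Round 1 (Alice proposes): Bob can get 528 next round, worth 0.41 × 528 = 216.48 now, so Alice offers 216.48, keeping 783.52.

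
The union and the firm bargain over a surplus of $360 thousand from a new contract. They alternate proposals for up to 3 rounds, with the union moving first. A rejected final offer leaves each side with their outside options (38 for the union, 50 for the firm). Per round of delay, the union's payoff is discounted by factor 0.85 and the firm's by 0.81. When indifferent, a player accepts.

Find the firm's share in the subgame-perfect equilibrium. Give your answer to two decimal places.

Round 3 (the union proposes): the firm gets 50 if talks fail, so the union offers 50 and keeps 310.
Round 2 (the firm proposes): the union can get 310 next round, worth 0.85 × 310 = 263.5 now; the firm offers that and keeps 96.5.
Round 1 (the union proposes): the firm can get 96.5 next round, worth 0.81 × 96.5 = 78.165 now. The union offers 78.165 and keeps 360 − 78.165 = 281.835.

78.17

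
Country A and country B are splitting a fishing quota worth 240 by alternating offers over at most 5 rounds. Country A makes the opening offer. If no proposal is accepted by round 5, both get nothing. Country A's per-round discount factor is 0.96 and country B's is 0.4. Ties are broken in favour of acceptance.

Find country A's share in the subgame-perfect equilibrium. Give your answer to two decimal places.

234.69

Round 5 (country A proposes): rejection yields 0 for country B; country A offers 0 and keeps 240.
Round 4 (country B proposes): country A can get 240 next round, worth 0.96 × 240 = 230.4 now; country B offers that and keeps 9.6.
Round 3 (country A proposes): country B can get 9.6 next round, worth 0.4 × 9.6 = 3.84 now. Country A offers 3.84 and keeps 240 − 3.84 = 236.16.
Round 2 (country B proposes): country A can get 236.16 next round, worth 0.96 × 236.16 = 226.7136 now; country B offers that and keeps 13.2864.
Round 1 (country A proposes): country B can get 13.2864 next round, worth 0.4 × 13.2864 = 5.31456 now. Country A offers 5.31456 and keeps 240 − 5.31456 = 234.68544.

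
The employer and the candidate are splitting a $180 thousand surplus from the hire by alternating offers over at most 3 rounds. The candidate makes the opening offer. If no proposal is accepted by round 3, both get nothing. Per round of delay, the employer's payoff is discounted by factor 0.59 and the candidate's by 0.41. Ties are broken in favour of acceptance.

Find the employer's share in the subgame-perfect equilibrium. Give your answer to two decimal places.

62.66

Round 3 (the candidate proposes): the employer will accept anything ≥ 0, so the candidate offers 0 and keeps 180.
Round 2 (the employer proposes): the candidate can get 180 next round, worth 0.41 × 180 = 73.8 now; the employer offers that and keeps 106.2.
Round 1 (the candidate proposes): the employer can get 106.2 next round, worth 0.59 × 106.2 = 62.658 now. The candidate offers 62.658 and keeps 180 − 62.658 = 117.342.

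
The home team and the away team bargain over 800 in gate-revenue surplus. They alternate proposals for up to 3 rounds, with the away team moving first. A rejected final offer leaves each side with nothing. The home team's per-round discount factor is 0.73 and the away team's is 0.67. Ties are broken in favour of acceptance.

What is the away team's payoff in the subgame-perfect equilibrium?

607.28

By backward induction:
Round 3 (the away team proposes): rejection yields 0 for the home team; the away team offers 0 and keeps 800.
Round 2 (the home team proposes): the away team can get 800 next round, worth 0.67 × 800 = 536 now, so the home team offers 536, keeping 264.
Round 1 (the away team proposes): the home team can get 264 next round, worth 0.73 × 264 = 192.72 now, so the away team offers 192.72, keeping 607.28.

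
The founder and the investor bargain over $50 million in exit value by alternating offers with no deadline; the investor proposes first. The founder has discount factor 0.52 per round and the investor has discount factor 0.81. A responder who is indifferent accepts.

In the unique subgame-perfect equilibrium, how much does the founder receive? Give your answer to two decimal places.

8.53

In a stationary SPE each proposer offers the other exactly their discounted continuation value.
If the investor keeps x when proposing and the founder keeps y when proposing, then x = 50 − 0.52y and y = 50 − 0.81x.
Solving: x = 50(1 − 0.52) / (1 − 0.81·0.52) = 24 / 0.5788 ≈ 41.4651.
The founder gets 50 − 41.4651 ≈ 8.5349.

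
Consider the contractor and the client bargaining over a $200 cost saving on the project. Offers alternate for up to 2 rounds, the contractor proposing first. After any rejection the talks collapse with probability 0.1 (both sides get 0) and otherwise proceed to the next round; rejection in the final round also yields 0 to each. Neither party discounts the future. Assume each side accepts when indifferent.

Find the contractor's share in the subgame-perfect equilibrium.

20

Round 2 (the client proposes): rejection yields 0 for the contractor; the client offers 0 and keeps 200.
Round 1 (the contractor proposes): rejecting gives the client an expected 0.9 × 200 = 180, so the contractor offers 180, keeping 20.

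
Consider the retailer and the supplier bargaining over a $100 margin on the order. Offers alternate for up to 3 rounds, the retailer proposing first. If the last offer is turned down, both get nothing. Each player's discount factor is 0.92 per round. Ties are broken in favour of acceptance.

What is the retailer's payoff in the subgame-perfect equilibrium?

Work backward from the last round.
Round 3 (the retailer proposes): the supplier will accept anything ≥ 0, so the retailer offers 0 and keeps 100.
Round 2 (the supplier proposes): the retailer can get 100 next round, worth 0.92 × 100 = 92 now; the supplier offers that and keeps 8.
Round 1 (the retailer proposes): the supplier can get 8 next round, worth 0.92 × 8 = 7.36 now. The retailer offers 7.36 and keeps 100 − 7.36 = 92.64.

92.64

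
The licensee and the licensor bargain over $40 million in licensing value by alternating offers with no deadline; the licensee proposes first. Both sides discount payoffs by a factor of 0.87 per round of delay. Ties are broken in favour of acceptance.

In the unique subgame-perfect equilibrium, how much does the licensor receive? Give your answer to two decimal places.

Let x be the licensee's share when the licensee proposes and y be the licensor's share when the licensor proposes.
The licensor accepts iff offered ≥ 0.87·y, so x = 40 − 0.87y. Symmetrically y = 40 − 0.87x.
Substituting: x = 40 − 0.87(40 − 0.87x), giving x(1 − 0.87·0.87) = 40(1 − 0.87).
So x = 40 × 0.13 / 0.2431 ≈ 21.3904, and the licensor receives 40 − x ≈ 18.6096.

18.61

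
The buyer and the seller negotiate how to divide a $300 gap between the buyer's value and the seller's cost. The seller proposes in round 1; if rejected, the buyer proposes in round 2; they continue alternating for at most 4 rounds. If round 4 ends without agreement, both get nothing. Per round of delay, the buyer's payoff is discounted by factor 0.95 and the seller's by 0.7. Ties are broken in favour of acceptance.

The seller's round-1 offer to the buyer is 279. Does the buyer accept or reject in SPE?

Accept

Work out the buyer's continuation value if the offer is rejected.
Round 4 (the buyer proposes): the seller will accept anything ≥ 0, so the buyer offers 0 and keeps 300.
Round 3 (the seller proposes): the buyer can get 300 next round, worth 0.95 × 300 = 285 now. The seller offers 285 and keeps 300 − 285 = 15.
Round 2 (the buyer proposes): the seller can get 15 next round, worth 0.7 × 15 = 10.5 now; the buyer offers that and keeps 289.5.
So by rejecting in round 1, the buyer gets 289.5 next round, worth 0.95 × 289.5 = 275.025 now.
Offer 279 ≥ 275.025, so the buyer accepts.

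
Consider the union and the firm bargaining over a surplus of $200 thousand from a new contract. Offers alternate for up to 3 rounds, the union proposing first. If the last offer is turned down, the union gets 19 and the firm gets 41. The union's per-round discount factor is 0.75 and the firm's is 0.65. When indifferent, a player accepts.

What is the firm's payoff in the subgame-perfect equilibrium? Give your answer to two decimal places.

By backward induction:
Round 3 (the union proposes): the firm gets 41 if talks fail, so the union offers 41 and keeps 159.
Round 2 (the firm proposes): the union can get 159 next round, worth 0.75 × 159 = 119.25 now; the firm offers that and keeps 80.75.
Round 1 (the union proposes): the firm can get 80.75 next round, worth 0.65 × 80.75 = 52.4875 now, so the union offers 52.4875, keeping 147.5125.

52.49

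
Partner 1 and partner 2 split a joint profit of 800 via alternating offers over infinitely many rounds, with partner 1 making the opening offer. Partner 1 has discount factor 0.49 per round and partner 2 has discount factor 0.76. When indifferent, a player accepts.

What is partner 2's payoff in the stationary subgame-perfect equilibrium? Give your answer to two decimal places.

494.07

In a stationary SPE each proposer offers the other exactly their discounted continuation value.
If partner 1 keeps x when proposing and partner 2 keeps y when proposing, then x = 800 − 0.76y and y = 800 − 0.49x.
Solving: x = 800(1 − 0.76) / (1 − 0.49·0.76) = 192 / 0.6276 ≈ 305.9273.
Partner 2 gets 800 − 305.9273 ≈ 494.0727.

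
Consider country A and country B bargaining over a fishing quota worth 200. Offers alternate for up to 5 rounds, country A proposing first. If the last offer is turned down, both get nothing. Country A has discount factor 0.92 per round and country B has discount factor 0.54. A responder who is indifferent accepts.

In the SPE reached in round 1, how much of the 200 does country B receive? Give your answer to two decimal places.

12.93

Round 5 (country A proposes): rejection yields 0 for country B; country A offers 0 and keeps 200.
Round 4 (country B proposes): country A can get 200 next round, worth 0.92 × 200 = 184 now. Country B offers 184 and keeps 200 − 184 = 16.
Round 3 (country A proposes): country B can get 16 next round, worth 0.54 × 16 = 8.64 now. Country A offers 8.64 and keeps 200 − 8.64 = 191.36.
Round 2 (country B proposes): country A can get 191.36 next round, worth 0.92 × 191.36 = 176.0512 now. Country B offers 176.0512 and keeps 200 − 176.0512 = 23.9488.
Round 1 (country A proposes): country B can get 23.9488 next round, worth 0.54 × 23.9488 = 12.932352 now. Country A offers 12.932352 and keeps 200 − 12.932352 = 187.067648.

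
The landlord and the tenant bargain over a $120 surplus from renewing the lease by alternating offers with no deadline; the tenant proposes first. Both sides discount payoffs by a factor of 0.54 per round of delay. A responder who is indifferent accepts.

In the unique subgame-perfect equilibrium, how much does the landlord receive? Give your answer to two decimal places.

42.08

When the tenant proposes, the landlord accepts any offer worth at least 0.54 times what the landlord would get by proposing next round; and vice versa.
This gives x = 120 − 0.54y and y = 120 − 0.54x, where x and y are each side's share when it proposes.
Hence (1 − 0.54·0.54)x = 120(1 − 0.54), i.e. 0.7084·x = 55.2.
x ≈ 77.9221; the landlord's share is 120 − x ≈ 42.0779.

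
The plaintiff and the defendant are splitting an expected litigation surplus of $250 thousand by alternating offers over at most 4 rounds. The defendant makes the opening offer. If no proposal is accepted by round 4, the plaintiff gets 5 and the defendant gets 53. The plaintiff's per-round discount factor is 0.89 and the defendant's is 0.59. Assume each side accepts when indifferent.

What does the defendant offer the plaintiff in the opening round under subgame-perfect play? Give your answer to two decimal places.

183.29

Solve by backward induction from round 4.
Round 4 (the plaintiff proposes): the defendant gets 53 if talks fail, so the plaintiff offers 53 and keeps 197.
Round 3 (the defendant proposes): the plaintiff can get 197 next round, worth 0.89 × 197 = 175.33 now; the defendant offers that and keeps 74.67.
Round 2 (the plaintiff proposes): the defendant can get 74.67 next round, worth 0.59 × 74.67 = 44.0553 now, so the plaintiff offers 44.0553, keeping 205.9447.
Round 1 (the defendant proposes): the plaintiff can get 205.9447 next round, worth 0.89 × 205.9447 = 183.290783 now. The defendant offers 183.290783 and keeps 250 − 183.290783 = 66.709217.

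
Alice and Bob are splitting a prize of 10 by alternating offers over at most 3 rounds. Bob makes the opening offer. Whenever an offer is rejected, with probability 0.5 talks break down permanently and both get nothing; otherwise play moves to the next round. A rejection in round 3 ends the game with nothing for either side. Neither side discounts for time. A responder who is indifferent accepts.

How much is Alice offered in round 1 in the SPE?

Round 3 (Bob proposes): rejection yields 0 for Alice; Bob offers 0 and keeps 10.
Round 2 (Alice proposes): rejecting gives Bob an expected 0.5 × 10 = 5, so Alice offers 5, keeping 5.
Round 1 (Bob proposes): rejecting gives Alice an expected 0.5 × 5 = 2.5, so Bob offers 2.5, keeping 7.5.

2.5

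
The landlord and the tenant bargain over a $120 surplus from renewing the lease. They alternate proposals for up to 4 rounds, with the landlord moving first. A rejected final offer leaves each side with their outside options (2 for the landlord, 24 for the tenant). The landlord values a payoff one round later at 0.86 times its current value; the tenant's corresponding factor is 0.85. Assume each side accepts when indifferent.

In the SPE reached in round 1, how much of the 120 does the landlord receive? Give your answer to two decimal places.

32.40

Round 4 (the tenant proposes): the landlord gets 2 if talks fail, so the tenant offers 2 and keeps 118.
Round 3 (the landlord proposes): the tenant can get 118 next round, worth 0.85 × 118 = 100.3 now. The landlord offers 100.3 and keeps 120 − 100.3 = 19.7.
Round 2 (the tenant proposes): the landlord can get 19.7 next round, worth 0.86 × 19.7 = 16.942 now. The tenant offers 16.942 and keeps 120 − 16.942 = 103.058.
Round 1 (the landlord proposes): the tenant can get 103.058 next round, worth 0.85 × 103.058 = 87.5993 now, so the landlord offers 87.5993, keeping 32.4007.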